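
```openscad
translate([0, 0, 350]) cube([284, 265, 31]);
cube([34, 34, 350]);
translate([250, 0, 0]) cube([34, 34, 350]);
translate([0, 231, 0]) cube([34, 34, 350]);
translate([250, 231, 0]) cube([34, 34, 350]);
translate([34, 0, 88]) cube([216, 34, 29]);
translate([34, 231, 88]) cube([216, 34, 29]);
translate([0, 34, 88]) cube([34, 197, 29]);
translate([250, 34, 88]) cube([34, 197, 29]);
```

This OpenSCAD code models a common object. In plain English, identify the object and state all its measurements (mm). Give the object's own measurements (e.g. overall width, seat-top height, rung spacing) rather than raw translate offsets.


A simple wooden stool: a rectangular seat 284 mm (x) by 265 mm (y), 31 mm thick, top face at z = 381 mm, on four square legs, each 34×34 mm in cross-section. The legs rest on z = 0, each flush with a corner of the seat. Four stretchers, 34 mm wide and 29 mm tall, connect adjacent legs with their undersides at z = 88 mm, each running between the inner faces of the legs it joins and aligned with the legs' outer faces on the other axis.


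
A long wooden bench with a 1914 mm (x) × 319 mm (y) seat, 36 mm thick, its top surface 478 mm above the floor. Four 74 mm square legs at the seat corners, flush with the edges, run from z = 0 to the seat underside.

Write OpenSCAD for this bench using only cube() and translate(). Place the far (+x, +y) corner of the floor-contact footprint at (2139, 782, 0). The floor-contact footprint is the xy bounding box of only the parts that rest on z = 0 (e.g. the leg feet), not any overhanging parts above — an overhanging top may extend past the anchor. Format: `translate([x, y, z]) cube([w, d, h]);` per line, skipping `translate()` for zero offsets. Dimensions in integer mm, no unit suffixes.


// leg_h = 478 − 36 = 442
translate([225, 463, 442]) cube([1914, 319, 36]);
translate([225, 463, 0]) cube([74, 74, 442]);
translate([225, 708, 0]) cube([74, 74, 442]);
translate([2065, 463, 0]) cube([74, 74, 442]);
translate([2065, 708, 0]) cube([74, 74, 442]);


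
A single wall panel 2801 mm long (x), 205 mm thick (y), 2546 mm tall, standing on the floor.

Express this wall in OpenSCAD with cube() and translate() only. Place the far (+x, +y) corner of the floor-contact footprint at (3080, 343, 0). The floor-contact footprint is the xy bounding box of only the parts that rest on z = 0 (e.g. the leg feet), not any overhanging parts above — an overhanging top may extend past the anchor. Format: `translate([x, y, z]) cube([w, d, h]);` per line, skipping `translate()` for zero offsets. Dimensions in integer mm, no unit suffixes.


translate([279, 138, 0]) cube([2801, 205, 2546]);


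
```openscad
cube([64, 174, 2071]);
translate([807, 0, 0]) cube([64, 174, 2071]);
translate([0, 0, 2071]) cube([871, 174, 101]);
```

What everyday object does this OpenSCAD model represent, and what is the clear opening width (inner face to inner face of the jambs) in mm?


A door frame. The clear opening width is 743 mm.

Two 2071 mm tall posts with a header on top — a door frame. The left jamb is 64 mm wide at x = 0; the right jamb starts at x = 807. The clear opening is 807 − 64 = 743 mm.


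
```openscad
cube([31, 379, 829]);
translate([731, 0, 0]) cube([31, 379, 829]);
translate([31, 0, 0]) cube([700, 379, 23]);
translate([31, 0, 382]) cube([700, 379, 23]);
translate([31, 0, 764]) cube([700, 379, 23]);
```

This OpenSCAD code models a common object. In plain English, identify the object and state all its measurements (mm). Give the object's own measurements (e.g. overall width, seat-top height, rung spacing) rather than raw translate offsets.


An open bookshelf. Two side panels, each 31 mm thick, 379 mm deep and 829 mm tall, stand 762 mm apart (outside-to-outside). Between them sit 3 shelves, each 23 mm thick and 379 mm deep, spanning the full gap between the sides. The bottom shelf rests on the floor (its underside at z = 0) and the clear gap between one shelf's top and the next shelf's underside is 359 mm.


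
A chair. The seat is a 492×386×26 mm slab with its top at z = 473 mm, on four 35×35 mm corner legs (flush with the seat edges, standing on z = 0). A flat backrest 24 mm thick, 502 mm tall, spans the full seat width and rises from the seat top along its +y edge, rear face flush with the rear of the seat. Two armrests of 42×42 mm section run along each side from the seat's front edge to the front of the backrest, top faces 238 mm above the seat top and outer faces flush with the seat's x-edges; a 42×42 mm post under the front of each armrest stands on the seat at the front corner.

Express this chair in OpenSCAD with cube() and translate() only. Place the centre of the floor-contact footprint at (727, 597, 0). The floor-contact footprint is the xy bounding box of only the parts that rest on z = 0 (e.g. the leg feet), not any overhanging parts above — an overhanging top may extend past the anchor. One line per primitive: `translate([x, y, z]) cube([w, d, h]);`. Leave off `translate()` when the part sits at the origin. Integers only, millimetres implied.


translate([481, 404, 447]) cube([492, 386, 26]);
translate([481, 404, 0]) cube([35, 35, 447]);
translate([938, 404, 0]) cube([35, 35, 447]);
translate([481, 755, 0]) cube([35, 35, 447]);
translate([938, 755, 0]) cube([35, 35, 447]);
translate([481, 766, 473]) cube([492, 24, 502]);
translate([481, 404, 669]) cube([42, 362, 42]);
translate([931, 404, 669]) cube([42, 362, 42]);
translate([481, 404, 473]) cube([42, 42, 196]);
translate([931, 404, 473]) cube([42, 42, 196]);


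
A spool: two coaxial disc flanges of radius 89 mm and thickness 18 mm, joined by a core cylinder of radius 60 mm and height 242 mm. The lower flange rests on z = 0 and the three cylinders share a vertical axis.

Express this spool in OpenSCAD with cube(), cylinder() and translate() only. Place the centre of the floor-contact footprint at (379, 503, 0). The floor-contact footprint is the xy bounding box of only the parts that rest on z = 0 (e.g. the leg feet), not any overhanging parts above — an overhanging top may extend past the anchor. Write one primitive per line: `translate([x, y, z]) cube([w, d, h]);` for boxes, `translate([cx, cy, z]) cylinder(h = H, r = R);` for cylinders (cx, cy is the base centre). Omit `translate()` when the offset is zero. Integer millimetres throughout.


translate([379, 503, 0]) cylinder(h = 18, r = 89);
translate([379, 503, 18]) cylinder(h = 242, r = 60);
translate([379, 503, 260]) cylinder(h = 18, r = 89);


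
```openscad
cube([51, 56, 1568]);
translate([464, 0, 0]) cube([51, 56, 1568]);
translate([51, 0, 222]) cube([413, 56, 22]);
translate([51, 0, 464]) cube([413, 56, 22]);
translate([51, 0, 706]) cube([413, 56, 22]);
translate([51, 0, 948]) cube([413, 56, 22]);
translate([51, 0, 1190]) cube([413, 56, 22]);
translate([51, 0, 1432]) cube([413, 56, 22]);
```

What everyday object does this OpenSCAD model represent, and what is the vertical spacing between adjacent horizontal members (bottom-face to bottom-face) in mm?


A ladder. The rung spacing is 242 mm.

Two tall 51×56 posts with 6 short bars between them — a ladder. Adjacent rungs sit at z = 222 and z = 464, so the spacing is 464 − 222 = 242 mm.


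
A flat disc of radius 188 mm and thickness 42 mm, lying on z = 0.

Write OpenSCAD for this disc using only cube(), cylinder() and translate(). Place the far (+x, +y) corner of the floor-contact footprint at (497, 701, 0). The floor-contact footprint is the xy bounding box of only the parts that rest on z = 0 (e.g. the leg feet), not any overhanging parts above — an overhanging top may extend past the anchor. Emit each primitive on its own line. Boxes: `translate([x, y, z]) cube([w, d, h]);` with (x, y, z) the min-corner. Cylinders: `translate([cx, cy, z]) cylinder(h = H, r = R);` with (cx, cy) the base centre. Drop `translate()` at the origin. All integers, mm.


translate([309, 513, 0]) cylinder(h = 42, r = 188);


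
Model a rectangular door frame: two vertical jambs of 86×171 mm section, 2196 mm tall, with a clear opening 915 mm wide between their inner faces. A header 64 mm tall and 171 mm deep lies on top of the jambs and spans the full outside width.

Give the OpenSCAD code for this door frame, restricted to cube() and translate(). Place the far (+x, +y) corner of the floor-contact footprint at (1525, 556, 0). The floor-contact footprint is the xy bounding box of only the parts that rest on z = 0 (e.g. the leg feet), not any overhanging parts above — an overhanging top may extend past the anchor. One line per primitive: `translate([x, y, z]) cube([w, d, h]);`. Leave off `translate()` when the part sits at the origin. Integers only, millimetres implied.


translate([438, 385, 0]) cube([86, 171, 2196]);
translate([1439, 385, 0]) cube([86, 171, 2196]);
translate([438, 385, 2196]) cube([1087, 171, 64]);


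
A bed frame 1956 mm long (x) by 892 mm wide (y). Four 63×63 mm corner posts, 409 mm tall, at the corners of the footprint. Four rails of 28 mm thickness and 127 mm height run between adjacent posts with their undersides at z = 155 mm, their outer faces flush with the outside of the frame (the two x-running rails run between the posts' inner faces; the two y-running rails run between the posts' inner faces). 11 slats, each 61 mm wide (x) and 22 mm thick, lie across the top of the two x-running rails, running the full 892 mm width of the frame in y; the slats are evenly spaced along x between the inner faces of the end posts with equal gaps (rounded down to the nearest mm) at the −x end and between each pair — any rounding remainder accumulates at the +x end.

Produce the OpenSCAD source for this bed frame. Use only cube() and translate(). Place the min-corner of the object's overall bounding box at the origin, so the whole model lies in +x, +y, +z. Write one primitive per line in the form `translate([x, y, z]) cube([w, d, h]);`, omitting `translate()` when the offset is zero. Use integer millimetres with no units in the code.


cube([63, 63, 409]);
translate([0, 829, 0]) cube([63, 63, 409]);
translate([1893, 0, 0]) cube([63, 63, 409]);
translate([1893, 829, 0]) cube([63, 63, 409]);
translate([63, 0, 155]) cube([1830, 28, 127]);
translate([63, 864, 155]) cube([1830, 28, 127]);
translate([0, 63, 155]) cube([28, 766, 127]);
translate([1928, 63, 155]) cube([28, 766, 127]);
translate([159, 0, 282]) cube([61, 892, 22]);
translate([316, 0, 282]) cube([61, 892, 22]);
translate([473, 0, 282]) cube([61, 892, 22]);
translate([630, 0, 282]) cube([61, 892, 22]);
translate([787, 0, 282]) cube([61, 892, 22]);
translate([944, 0, 282]) cube([61, 892, 22]);
translate([1101, 0, 282]) cube([61, 892, 22]);
translate([1258, 0, 282]) cube([61, 892, 22]);
translate([1415, 0, 282]) cube([61, 892, 22]);
translate([1572, 0, 282]) cube([61, 892, 22]);
translate([1729, 0, 282]) cube([61, 892, 22]);


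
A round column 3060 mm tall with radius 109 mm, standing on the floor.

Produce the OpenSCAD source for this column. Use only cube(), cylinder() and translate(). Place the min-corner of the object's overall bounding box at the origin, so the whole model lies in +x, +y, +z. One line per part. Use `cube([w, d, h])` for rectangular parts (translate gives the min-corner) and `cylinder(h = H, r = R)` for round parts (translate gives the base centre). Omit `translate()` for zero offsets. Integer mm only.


translate([109, 109, 0]) cylinder(h = 3060, r = 109);


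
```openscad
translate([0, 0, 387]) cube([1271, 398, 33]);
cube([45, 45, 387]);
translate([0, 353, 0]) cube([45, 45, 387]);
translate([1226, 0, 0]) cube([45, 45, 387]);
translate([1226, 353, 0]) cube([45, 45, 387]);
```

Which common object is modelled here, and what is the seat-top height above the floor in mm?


A bench. The seat-top height is 420 mm.

A long slab on four corner posts — a bench. The slab sits at z = 387 with thickness 33, so the top is 387 + 33 = 420 mm.


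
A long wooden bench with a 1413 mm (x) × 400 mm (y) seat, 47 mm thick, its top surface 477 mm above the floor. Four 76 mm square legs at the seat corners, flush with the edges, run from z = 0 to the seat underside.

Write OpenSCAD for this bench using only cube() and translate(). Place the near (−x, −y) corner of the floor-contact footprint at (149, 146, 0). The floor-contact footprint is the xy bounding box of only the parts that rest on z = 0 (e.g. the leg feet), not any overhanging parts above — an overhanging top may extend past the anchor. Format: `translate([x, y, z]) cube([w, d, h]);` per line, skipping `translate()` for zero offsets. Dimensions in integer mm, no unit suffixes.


translate([149, 146, 430]) cube([1413, 400, 47]);
translate([149, 146, 0]) cube([76, 76, 430]);
translate([149, 470, 0]) cube([76, 76, 430]);
translate([1486, 146, 0]) cube([76, 76, 430]);
translate([1486, 470, 0]) cube([76, 76, 430]);


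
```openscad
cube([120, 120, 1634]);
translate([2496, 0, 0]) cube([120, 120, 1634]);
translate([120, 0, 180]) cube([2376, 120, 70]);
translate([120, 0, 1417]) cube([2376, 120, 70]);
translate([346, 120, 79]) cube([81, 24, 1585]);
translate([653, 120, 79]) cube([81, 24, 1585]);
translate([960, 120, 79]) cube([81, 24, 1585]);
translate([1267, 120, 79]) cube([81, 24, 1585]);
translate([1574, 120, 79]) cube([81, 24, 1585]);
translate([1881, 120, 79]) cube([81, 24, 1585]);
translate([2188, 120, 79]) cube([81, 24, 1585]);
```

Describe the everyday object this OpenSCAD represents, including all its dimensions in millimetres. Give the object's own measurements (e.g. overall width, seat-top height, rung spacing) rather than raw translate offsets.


A fence section. Two 120×120 mm posts, 1634 mm tall, stand on the floor with a clear span of 2376 mm between their inner faces. Two horizontal rails of 120×70 mm section span the gap between the posts with their undersides at z = 180 mm and z = 1417 mm, flush with the posts' −y face. 7 pickets, each 81 mm wide, 24 mm thick and 1585 mm tall, are fixed to the +y face of the rails with their bottoms at z = 79 mm, spaced across the span with a 226 mm gap after the −x post and between neighbouring pickets, with 227 mm left before the +x post.


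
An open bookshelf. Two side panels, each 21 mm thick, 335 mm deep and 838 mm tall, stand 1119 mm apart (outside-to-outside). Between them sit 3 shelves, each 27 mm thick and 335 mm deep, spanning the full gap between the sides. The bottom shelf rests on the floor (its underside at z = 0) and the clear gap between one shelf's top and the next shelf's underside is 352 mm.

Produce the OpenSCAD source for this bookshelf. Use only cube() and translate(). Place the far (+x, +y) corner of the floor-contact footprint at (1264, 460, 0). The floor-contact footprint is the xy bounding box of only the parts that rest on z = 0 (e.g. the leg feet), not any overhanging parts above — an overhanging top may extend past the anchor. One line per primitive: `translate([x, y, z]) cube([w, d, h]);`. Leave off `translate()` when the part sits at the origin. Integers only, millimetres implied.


translate([145, 125, 0]) cube([21, 335, 838]);
translate([1243, 125, 0]) cube([21, 335, 838]);
translate([166, 125, 0]) cube([1077, 335, 27]);
translate([166, 125, 379]) cube([1077, 335, 27]);
translate([166, 125, 758]) cube([1077, 335, 27]);


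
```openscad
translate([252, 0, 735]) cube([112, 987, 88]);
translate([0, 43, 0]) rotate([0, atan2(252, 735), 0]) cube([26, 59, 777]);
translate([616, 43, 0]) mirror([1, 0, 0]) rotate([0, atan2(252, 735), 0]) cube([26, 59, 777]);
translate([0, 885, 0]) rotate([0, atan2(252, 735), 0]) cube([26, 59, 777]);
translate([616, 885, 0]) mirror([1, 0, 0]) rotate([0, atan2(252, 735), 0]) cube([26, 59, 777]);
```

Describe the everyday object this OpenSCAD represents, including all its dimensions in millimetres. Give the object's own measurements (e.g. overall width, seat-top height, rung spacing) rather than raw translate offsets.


A sawhorse. A 112×987×88 mm beam (x, y, z) sits on two A-frame leg pairs. Each pair is two raked legs of 26×59 mm section (59 mm along y) splaying symmetrically in x. Each leg rises 735 mm vertically over 252 mm of horizontal reach and is 777 mm long along its own axis. Every leg's outer bottom edge rests on the floor and its outer top edge meets a bottom edge of the beam — the left legs (tilting toward +x) meet the beam's −x bottom edge, the right legs (their mirror images, tilting toward −x) meet its +x bottom edge — so the leg tops tuck under the beam, the beam's underside is 735 mm above the floor, and the feet are 616 mm apart outside-to-outside with the beam centred between them. The two leg pairs are set in 43 mm from either end of the beam.


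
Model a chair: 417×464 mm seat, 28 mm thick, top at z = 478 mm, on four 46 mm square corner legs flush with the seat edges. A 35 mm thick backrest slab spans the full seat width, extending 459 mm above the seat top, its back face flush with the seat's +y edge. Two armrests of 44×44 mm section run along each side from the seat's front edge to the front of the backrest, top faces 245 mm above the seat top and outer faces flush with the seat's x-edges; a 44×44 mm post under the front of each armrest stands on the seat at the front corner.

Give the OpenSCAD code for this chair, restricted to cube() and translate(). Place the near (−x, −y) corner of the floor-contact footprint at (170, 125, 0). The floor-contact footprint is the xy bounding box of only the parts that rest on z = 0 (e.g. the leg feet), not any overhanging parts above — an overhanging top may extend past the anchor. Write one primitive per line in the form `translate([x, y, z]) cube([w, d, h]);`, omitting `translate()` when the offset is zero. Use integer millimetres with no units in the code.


translate([170, 125, 450]) cube([417, 464, 28]);
translate([170, 125, 0]) cube([46, 46, 450]);
translate([541, 125, 0]) cube([46, 46, 450]);
translate([170, 543, 0]) cube([46, 46, 450]);
translate([541, 543, 0]) cube([46, 46, 450]);
translate([170, 554, 478]) cube([417, 35, 459]);
translate([170, 125, 679]) cube([44, 429, 44]);
translate([543, 125, 679]) cube([44, 429, 44]);
translate([170, 125, 478]) cube([44, 44, 201]);
translate([543, 125, 478]) cube([44, 44, 201]);


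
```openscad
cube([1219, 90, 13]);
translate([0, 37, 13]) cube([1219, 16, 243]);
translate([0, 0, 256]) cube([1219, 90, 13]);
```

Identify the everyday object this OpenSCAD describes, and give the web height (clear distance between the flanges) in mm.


An I-beam. The web height is 243 mm.

Two wide flanges with a thin centred web — an I-beam. Overall 269 mm minus two 13 mm flanges gives a web of 269 − 2·13 = 243 mm.


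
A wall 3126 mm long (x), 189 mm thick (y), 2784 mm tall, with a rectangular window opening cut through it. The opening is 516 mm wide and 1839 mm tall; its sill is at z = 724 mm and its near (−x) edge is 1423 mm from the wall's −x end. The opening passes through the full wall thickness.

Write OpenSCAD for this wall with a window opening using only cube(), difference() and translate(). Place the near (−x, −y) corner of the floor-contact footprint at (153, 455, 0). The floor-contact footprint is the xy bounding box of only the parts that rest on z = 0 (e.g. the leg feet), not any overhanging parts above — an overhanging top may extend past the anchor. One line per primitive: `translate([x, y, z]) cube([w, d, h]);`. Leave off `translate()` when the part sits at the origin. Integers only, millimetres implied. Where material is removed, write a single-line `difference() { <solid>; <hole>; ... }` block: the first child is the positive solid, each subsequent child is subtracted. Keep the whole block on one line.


difference() { translate([153, 455, 0]) cube([3126, 189, 2784]); translate([1576, 455, 724]) cube([516, 189, 1839]); }


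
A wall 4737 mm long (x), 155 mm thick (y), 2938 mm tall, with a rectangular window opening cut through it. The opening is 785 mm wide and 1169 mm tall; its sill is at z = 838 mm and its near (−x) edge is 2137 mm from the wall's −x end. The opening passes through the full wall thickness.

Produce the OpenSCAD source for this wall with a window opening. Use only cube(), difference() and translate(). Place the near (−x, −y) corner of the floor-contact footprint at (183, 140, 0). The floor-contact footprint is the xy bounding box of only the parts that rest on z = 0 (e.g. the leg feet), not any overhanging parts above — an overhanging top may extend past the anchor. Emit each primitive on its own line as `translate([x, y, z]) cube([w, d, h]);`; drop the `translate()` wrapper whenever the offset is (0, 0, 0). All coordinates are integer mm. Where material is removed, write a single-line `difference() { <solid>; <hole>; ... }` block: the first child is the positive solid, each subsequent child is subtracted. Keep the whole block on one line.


difference() { translate([183, 140, 0]) cube([4737, 155, 2938]); translate([2320, 140, 838]) cube([785, 155, 1169]); }


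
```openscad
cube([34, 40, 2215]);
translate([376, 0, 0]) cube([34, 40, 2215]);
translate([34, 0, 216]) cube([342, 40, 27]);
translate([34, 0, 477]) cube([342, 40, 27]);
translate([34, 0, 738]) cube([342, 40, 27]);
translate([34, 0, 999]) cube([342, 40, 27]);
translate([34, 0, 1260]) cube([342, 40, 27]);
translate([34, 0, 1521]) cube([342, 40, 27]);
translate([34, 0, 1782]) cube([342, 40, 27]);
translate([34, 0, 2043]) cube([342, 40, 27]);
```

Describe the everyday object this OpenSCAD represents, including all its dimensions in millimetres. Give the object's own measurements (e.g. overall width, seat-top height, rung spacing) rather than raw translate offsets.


A straight ladder. Two 34×40 mm vertical rails, 2215 mm tall, stand 410 mm apart (outside-to-outside) with their front faces coplanar on the −y side. 8 rungs, each 40 mm deep and 27 mm tall, span between the inner faces of the rails, front faces flush with the rails. The lowest rung's underside is at z = 216 mm and rungs are spaced 261 mm apart (underside to underside).


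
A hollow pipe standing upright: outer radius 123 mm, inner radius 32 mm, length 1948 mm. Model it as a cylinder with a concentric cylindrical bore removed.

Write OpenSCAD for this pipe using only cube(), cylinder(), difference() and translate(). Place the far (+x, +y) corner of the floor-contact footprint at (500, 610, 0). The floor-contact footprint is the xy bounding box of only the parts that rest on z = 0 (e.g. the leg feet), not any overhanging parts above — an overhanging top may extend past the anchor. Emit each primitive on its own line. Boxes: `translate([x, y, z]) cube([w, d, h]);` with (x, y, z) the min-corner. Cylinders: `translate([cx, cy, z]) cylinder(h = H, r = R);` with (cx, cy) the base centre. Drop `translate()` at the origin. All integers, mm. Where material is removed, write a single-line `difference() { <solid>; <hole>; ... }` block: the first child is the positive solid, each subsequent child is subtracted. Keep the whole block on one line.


difference() { translate([377, 487, 0]) cylinder(h = 1948, r = 123); translate([377, 487, 0]) cylinder(h = 1948, r = 32); }


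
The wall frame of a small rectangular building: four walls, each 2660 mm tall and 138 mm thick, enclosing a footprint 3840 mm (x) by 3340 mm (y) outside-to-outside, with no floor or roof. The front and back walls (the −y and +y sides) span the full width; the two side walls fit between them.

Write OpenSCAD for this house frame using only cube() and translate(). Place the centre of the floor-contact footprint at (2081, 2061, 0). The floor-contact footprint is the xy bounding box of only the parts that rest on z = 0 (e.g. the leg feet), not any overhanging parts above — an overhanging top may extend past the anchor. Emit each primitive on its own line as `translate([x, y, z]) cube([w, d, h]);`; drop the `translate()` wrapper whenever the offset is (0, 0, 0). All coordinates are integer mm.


translate([161, 391, 0]) cube([3840, 138, 2660]);
translate([161, 3593, 0]) cube([3840, 138, 2660]);
translate([161, 529, 0]) cube([138, 3064, 2660]);
translate([3863, 529, 0]) cube([138, 3064, 2660]);


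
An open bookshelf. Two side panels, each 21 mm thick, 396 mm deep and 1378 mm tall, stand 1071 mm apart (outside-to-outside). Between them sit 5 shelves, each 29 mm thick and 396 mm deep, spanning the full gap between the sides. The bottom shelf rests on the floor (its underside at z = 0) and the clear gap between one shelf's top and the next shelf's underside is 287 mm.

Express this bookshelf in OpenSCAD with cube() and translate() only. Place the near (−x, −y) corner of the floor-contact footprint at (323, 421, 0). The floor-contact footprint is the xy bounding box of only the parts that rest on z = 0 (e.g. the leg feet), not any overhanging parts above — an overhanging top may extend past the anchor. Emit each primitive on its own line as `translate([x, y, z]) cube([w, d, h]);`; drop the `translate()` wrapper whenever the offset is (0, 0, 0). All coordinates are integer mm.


translate([323, 421, 0]) cube([21, 396, 1378]);
translate([1373, 421, 0]) cube([21, 396, 1378]);
translate([344, 421, 0]) cube([1029, 396, 29]);
translate([344, 421, 316]) cube([1029, 396, 29]);
translate([344, 421, 632]) cube([1029, 396, 29]);
translate([344, 421, 948]) cube([1029, 396, 29]);
translate([344, 421, 1264]) cube([1029, 396, 29]);


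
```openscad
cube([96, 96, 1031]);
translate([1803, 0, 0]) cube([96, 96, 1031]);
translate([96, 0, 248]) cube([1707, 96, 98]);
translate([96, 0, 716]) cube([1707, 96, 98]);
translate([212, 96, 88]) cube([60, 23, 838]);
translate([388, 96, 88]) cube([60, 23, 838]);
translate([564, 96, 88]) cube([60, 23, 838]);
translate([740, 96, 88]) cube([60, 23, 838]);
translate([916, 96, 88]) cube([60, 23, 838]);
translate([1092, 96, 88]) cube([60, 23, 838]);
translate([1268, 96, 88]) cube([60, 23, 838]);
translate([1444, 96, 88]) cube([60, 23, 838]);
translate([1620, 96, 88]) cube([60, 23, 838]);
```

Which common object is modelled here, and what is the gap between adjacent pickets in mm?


A fence section. The picket gap is 116 mm.

Two posts, two rails, 9 pickets — a fence section. Span 1707 mm holds 9 pickets of 60 mm with 10 equal gaps: ⌊(1707 − 9·60) / 10⌋ = 116 mm.


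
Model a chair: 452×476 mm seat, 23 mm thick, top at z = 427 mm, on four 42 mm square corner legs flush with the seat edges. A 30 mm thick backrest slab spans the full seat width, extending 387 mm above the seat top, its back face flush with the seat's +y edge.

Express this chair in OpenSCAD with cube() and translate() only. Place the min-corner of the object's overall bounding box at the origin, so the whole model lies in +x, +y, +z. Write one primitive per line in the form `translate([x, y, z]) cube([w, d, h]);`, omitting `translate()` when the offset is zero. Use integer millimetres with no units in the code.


translate([0, 0, 404]) cube([452, 476, 23]);
cube([42, 42, 404]);
translate([410, 0, 0]) cube([42, 42, 404]);
translate([0, 434, 0]) cube([42, 42, 404]);
translate([410, 434, 0]) cube([42, 42, 404]);
translate([0, 446, 427]) cube([452, 30, 387]);


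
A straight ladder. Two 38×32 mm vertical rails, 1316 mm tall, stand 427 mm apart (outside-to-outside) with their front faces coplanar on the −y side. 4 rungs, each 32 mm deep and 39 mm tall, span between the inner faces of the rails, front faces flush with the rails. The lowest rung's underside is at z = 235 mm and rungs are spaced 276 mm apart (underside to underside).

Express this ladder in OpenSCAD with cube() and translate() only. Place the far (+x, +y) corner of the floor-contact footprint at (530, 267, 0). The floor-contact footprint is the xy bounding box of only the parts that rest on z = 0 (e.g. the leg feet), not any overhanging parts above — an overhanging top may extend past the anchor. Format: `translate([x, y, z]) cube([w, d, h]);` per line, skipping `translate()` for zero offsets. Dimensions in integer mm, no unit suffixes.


// rung span = 427 - 2*38 = 351
// rung[k] z = 235 + k*276
translate([103, 235, 0]) cube([38, 32, 1316]);
translate([492, 235, 0]) cube([38, 32, 1316]);
translate([141, 235, 235]) cube([351, 32, 39]);
translate([141, 235, 511]) cube([351, 32, 39]);
translate([141, 235, 787]) cube([351, 32, 39]);
translate([141, 235, 1063]) cube([351, 32, 39]);


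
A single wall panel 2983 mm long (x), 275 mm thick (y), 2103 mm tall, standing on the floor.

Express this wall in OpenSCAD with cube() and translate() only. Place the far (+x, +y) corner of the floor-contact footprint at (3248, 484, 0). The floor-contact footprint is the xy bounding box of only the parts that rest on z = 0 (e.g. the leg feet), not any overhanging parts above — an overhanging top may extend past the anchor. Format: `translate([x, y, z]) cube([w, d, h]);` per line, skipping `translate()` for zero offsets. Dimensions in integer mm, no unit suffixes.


translate([265, 209, 0]) cube([2983, 275, 2103]);


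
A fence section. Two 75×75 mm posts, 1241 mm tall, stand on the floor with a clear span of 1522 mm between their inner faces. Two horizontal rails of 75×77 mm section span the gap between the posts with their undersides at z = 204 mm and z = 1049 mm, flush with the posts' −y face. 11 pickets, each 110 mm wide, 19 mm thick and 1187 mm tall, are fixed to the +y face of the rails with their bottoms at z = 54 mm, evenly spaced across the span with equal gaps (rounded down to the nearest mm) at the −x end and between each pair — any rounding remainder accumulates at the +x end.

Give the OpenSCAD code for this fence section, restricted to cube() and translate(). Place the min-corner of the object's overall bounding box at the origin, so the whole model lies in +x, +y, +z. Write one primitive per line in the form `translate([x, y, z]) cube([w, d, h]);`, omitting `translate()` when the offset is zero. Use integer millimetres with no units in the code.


cube([75, 75, 1241]);
translate([1597, 0, 0]) cube([75, 75, 1241]);
translate([75, 0, 204]) cube([1522, 75, 77]);
translate([75, 0, 1049]) cube([1522, 75, 77]);
translate([101, 75, 54]) cube([110, 19, 1187]);
translate([237, 75, 54]) cube([110, 19, 1187]);
translate([373, 75, 54]) cube([110, 19, 1187]);
translate([509, 75, 54]) cube([110, 19, 1187]);
translate([645, 75, 54]) cube([110, 19, 1187]);
translate([781, 75, 54]) cube([110, 19, 1187]);
translate([917, 75, 54]) cube([110, 19, 1187]);
translate([1053, 75, 54]) cube([110, 19, 1187]);
translate([1189, 75, 54]) cube([110, 19, 1187]);
translate([1325, 75, 54]) cube([110, 19, 1187]);
translate([1461, 75, 54]) cube([110, 19, 1187]);


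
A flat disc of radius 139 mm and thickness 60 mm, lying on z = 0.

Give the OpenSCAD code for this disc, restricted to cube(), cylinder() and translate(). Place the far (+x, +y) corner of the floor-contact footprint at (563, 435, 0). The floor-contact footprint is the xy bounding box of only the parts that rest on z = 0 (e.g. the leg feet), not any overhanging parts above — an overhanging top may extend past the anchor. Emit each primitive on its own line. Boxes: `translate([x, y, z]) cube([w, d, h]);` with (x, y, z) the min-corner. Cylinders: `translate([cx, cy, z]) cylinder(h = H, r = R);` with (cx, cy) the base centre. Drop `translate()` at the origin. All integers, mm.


translate([424, 296, 0]) cylinder(h = 60, r = 139);


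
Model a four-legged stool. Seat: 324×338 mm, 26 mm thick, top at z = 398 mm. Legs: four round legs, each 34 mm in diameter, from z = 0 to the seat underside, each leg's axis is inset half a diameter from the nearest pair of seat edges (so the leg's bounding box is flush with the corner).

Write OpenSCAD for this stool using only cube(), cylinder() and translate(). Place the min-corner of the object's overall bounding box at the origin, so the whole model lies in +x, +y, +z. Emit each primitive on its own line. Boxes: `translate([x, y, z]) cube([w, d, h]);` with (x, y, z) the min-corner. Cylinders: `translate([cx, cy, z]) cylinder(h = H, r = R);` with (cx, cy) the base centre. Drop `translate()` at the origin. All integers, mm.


translate([0, 0, 372]) cube([324, 338, 26]);
translate([17, 17, 0]) cylinder(h = 372, r = 17);
translate([307, 17, 0]) cylinder(h = 372, r = 17);
translate([17, 321, 0]) cylinder(h = 372, r = 17);
translate([307, 321, 0]) cylinder(h = 372, r = 17);


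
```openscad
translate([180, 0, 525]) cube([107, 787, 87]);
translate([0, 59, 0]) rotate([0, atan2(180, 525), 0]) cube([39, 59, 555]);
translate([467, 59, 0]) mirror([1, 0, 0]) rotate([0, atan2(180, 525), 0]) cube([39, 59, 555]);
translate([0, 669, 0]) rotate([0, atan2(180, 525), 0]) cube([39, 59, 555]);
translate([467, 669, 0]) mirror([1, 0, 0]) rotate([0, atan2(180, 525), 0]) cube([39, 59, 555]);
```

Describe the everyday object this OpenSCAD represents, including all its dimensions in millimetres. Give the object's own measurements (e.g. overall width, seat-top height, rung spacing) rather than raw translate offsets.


A sawhorse. A 107×787×87 mm beam (x, y, z) sits on two A-frame leg pairs. Each pair is two raked legs of 39×59 mm section (59 mm along y) splaying symmetrically in x. Each leg rises 525 mm vertically over 180 mm of horizontal reach and is 555 mm long along its own axis. Every leg's outer bottom edge rests on the floor and its outer top edge meets a bottom edge of the beam — the left legs (tilting toward +x) meet the beam's −x bottom edge, the right legs (their mirror images, tilting toward −x) meet its +x bottom edge — so the leg tops tuck under the beam, the beam's underside is 525 mm above the floor, and the feet are 467 mm apart outside-to-outside with the beam centred between them. The two leg pairs are set in 59 mm from either end of the beam.


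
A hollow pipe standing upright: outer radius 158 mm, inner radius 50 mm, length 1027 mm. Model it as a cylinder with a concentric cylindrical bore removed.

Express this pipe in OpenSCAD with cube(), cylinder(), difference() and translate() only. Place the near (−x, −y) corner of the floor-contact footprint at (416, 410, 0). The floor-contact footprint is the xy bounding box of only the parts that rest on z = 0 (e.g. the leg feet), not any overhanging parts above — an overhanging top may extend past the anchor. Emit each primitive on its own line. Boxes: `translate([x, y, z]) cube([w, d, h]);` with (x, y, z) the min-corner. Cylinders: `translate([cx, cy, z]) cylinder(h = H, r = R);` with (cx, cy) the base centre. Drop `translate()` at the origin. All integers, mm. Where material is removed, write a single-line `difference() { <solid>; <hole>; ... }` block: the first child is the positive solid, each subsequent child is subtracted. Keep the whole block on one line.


difference() { translate([574, 568, 0]) cylinder(h = 1027, r = 158); translate([574, 568, 0]) cylinder(h = 1027, r = 50); }


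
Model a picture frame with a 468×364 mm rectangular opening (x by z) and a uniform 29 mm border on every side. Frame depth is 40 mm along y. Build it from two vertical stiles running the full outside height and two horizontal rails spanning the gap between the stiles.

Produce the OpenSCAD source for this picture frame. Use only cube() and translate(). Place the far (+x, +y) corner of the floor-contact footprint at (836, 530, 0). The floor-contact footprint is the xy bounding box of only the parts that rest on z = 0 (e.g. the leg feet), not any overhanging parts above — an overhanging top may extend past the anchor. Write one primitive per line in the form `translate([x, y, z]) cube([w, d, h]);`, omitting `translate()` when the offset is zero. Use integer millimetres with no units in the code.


translate([310, 490, 0]) cube([29, 40, 422]);
translate([807, 490, 0]) cube([29, 40, 422]);
translate([339, 490, 0]) cube([468, 40, 29]);
translate([339, 490, 393]) cube([468, 40, 29]);


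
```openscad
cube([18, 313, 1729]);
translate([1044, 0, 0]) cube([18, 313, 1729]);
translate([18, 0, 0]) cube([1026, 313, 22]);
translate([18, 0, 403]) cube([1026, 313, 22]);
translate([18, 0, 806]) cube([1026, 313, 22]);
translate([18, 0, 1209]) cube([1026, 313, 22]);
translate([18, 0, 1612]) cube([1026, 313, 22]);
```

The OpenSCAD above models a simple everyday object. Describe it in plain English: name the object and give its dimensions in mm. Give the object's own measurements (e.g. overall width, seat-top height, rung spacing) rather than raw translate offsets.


An open bookshelf. Two side panels, each 18 mm thick, 313 mm deep and 1729 mm tall, stand 1062 mm apart (outside-to-outside). Between them sit 5 shelves, each 22 mm thick and 313 mm deep, spanning the full gap between the sides. The bottom shelf rests on the floor (its underside at z = 0) and the clear gap between one shelf's top and the next shelf's underside is 381 mm.


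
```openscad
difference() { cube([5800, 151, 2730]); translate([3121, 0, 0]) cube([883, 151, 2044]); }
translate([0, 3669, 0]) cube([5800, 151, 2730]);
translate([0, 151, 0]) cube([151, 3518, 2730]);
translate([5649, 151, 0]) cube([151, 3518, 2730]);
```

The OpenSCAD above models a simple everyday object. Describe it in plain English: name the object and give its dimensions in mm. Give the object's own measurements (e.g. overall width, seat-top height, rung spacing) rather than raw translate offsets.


A single room: four walls, each 2730 mm tall and 151 mm thick, enclosing an outside footprint 5800×3820 mm (x × y), no floor or roof. The front and back walls (−y and +y sides) run the full x-width; the side walls fit between their inner faces. A door opening 883 mm wide and 2044 mm tall is cut through the front wall from the floor up, its −x edge 3121 mm from the wall's −x end.


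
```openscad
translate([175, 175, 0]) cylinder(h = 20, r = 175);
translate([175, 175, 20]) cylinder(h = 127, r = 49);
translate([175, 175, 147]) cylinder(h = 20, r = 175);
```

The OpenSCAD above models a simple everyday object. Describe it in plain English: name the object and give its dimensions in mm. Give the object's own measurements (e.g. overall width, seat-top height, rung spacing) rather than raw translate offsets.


A spool: two coaxial disc flanges of radius 175 mm and thickness 20 mm, joined by a core cylinder of radius 49 mm and height 127 mm. The lower flange rests on z = 0 and the three cylinders share a vertical axis.


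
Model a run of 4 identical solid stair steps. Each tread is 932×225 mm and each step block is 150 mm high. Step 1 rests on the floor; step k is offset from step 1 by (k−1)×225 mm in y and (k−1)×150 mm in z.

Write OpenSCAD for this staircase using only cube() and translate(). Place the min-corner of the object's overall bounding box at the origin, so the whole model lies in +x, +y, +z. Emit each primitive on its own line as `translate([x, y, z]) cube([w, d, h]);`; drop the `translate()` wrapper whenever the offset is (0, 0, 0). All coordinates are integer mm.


cube([932, 225, 150]);
translate([0, 225, 150]) cube([932, 225, 150]);
translate([0, 450, 300]) cube([932, 225, 150]);
translate([0, 675, 450]) cube([932, 225, 150]);


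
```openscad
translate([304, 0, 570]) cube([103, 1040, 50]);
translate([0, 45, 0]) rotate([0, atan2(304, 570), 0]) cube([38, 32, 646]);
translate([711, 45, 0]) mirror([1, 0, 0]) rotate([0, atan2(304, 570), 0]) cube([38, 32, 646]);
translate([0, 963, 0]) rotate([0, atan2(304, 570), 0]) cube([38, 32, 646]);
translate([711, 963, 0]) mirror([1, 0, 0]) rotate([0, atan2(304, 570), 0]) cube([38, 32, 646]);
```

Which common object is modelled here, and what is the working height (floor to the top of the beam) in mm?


A sawhorse. The overall height is 620 mm.

A beam across two mirrored pairs of raked legs — a sawhorse. The beam's underside is at z = 570 (matching the legs' vertical rise in atan2(304, 570)) and the beam is 50 mm tall, so its top is at 570 + 50 = 620 mm. The raked legs top out at the beam's underside, so that is the highest point.


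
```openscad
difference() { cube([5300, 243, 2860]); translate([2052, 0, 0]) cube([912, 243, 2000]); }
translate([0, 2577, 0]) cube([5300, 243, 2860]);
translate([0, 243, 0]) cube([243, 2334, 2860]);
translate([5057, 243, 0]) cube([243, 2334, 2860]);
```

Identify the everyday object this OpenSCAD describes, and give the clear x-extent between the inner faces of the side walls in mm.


A single room. The interior width is 4814 mm.

Four walls enclosing a rectangle with a door in the front wall — a room. Outside width 5300 minus two 243 mm walls gives 4814 mm.
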